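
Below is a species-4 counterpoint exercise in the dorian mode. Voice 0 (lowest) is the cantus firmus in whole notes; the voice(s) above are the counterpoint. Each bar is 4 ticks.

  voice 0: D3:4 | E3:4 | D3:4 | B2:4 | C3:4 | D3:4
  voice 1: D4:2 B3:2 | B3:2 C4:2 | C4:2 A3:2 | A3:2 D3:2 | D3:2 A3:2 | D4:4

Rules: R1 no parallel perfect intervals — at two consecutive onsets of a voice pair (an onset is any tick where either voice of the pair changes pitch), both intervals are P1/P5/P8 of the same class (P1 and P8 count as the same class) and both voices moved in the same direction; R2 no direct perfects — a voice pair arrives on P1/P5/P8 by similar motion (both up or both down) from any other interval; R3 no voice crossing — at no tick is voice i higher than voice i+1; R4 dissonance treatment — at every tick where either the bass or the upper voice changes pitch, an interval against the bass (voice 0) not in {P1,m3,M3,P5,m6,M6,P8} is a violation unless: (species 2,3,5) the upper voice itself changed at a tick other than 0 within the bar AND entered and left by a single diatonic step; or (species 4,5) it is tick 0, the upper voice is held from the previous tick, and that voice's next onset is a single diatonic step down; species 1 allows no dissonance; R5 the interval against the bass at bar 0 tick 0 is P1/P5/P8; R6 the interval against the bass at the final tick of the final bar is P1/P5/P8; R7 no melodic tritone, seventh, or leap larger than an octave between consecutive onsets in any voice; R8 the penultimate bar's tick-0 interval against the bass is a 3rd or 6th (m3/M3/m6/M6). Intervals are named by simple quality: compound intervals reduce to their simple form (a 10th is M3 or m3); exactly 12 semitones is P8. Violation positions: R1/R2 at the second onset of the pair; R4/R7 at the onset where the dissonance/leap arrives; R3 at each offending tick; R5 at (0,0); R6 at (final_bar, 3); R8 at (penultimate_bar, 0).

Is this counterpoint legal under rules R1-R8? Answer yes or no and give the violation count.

bar 0: v0=D3 v1=D4 (P8)
bar 1: v0=E3 v1=B3 (P5)
bar 2: v0=D3 v1=C4 (m7)
bar 3: v0=B2 v1=A3 (m7)
bar 4: v0=C3 v1=D3 (M2)
bar 5: v0=D3 v1=D4 (P8)
  R4 @ bar2.0: D3/C4 m7 untreated
  R4 @ bar3.0: B2/A3 m7 untreated
  R4 @ bar4.0: C3/D3 M2 untreated
  R8 @ bar4.0: penult M2 not 3rd/6th
  R2 @ bar5.0: C3/A3 M6 -> D3/D4 P8 similar

No (5 violations)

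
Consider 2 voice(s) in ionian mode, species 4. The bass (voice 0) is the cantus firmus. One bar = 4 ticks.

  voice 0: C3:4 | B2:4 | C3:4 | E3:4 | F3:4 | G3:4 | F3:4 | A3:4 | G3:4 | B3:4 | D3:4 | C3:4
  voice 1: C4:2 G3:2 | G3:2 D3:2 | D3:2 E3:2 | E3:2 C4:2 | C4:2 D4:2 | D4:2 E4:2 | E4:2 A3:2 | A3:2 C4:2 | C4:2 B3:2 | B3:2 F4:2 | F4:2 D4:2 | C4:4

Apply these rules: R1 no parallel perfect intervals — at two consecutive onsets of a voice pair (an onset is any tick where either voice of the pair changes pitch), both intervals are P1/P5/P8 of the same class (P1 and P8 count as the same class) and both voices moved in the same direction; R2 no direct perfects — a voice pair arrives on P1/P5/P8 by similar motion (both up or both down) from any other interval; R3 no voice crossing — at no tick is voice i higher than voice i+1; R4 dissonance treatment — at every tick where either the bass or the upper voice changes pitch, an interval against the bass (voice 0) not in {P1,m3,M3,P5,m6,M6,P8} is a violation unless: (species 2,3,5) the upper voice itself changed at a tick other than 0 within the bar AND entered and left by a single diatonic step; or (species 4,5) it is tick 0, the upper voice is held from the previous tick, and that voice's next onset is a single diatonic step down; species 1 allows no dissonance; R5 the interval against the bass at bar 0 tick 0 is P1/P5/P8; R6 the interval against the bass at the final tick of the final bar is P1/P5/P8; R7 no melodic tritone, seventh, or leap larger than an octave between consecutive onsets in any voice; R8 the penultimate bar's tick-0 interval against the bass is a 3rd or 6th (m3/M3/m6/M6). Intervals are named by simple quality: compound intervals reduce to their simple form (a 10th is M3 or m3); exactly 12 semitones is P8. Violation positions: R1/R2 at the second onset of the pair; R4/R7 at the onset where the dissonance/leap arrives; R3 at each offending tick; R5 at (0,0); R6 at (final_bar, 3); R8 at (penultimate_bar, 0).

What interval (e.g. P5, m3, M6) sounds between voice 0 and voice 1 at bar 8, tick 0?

voice 0=G3 voice 1=C4 -> P4

P4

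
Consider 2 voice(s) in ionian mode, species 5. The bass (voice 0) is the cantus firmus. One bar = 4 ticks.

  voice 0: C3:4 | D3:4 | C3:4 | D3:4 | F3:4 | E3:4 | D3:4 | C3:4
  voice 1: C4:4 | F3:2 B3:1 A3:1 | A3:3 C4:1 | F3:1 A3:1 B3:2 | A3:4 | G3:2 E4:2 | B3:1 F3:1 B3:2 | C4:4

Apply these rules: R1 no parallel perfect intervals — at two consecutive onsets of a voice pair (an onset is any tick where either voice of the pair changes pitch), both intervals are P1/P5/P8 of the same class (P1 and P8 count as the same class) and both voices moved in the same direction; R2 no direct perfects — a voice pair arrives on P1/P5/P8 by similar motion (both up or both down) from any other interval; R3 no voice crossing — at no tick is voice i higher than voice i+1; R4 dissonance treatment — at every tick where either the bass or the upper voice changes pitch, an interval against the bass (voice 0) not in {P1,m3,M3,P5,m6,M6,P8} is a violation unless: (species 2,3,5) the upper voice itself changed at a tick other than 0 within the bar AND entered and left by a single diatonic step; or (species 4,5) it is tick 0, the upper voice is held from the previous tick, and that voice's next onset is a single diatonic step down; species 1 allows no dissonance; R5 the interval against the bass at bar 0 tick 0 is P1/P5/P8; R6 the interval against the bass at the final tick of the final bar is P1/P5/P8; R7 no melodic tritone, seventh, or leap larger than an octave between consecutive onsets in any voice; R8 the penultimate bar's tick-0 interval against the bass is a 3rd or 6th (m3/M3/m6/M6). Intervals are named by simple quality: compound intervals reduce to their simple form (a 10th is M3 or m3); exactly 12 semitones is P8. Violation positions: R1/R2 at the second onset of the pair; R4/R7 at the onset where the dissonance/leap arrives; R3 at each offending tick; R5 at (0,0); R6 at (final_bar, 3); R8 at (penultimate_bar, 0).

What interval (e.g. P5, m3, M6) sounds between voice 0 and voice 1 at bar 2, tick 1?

M6

voice 0=C3 voice 1=A3 -> M6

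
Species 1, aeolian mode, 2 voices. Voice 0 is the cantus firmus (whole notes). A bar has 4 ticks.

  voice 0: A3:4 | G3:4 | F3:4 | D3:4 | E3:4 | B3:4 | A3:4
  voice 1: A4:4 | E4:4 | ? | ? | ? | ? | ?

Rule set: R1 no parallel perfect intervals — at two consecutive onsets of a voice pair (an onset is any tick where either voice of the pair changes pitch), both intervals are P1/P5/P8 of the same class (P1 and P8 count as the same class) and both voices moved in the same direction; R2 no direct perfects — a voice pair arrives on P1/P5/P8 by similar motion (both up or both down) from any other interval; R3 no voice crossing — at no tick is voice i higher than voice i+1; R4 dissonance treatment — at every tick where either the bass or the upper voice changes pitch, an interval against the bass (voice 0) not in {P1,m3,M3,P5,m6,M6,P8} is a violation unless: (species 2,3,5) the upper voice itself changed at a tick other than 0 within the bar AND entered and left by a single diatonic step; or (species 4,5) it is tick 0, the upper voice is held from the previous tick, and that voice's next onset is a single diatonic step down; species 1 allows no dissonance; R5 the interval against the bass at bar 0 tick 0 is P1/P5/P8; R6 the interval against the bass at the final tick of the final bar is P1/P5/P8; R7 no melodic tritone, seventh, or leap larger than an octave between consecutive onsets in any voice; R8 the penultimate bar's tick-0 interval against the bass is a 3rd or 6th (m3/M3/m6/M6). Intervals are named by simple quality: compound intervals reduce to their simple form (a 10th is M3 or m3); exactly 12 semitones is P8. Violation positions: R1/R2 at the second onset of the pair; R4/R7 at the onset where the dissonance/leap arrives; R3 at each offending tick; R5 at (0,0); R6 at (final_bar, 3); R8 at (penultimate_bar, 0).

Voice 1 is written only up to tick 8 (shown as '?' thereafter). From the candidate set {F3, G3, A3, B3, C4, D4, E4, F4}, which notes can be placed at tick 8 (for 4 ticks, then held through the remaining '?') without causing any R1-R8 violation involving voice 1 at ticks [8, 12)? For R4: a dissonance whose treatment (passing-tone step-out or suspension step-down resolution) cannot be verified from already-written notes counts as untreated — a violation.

{A3, D4, F4}

F3: violates R2,R7
G3: violates R4
A3: legal
B3: violates R4
C4: violates R2
D4: legal
E4: violates R4
F4: legal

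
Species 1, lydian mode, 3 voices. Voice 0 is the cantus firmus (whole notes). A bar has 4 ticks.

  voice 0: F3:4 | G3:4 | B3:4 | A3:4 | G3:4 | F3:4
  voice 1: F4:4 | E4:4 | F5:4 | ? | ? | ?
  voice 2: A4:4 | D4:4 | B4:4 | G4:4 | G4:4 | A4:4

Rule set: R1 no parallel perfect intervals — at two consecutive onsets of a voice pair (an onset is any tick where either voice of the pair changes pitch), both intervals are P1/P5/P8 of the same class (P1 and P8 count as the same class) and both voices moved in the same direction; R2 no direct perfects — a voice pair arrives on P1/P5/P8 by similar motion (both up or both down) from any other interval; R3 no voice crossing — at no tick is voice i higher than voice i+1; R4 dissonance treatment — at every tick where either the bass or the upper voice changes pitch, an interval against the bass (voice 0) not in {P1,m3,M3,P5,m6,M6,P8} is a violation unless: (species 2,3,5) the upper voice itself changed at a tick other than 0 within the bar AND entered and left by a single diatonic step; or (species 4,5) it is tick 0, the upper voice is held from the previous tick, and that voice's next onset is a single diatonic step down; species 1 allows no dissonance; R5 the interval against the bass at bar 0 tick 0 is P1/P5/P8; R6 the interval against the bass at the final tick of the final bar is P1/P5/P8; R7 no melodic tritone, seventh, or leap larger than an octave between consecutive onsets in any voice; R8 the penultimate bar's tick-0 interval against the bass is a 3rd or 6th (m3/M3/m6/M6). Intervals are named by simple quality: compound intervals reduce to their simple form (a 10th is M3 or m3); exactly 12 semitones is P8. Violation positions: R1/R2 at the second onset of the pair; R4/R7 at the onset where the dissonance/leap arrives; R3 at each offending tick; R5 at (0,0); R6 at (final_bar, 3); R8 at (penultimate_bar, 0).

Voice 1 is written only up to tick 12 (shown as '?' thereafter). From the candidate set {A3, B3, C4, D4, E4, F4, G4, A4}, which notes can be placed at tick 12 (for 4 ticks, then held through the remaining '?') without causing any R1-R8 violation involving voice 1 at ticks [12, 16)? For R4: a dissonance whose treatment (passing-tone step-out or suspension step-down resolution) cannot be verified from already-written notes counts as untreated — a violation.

{F4}

A3: violates R2,R7
B3: violates R4,R7
C4: violates R2,R7
D4: violates R4,R7
E4: violates R2,R7
F4: legal
G4: violates R2,R4,R7
A4: violates R2,R3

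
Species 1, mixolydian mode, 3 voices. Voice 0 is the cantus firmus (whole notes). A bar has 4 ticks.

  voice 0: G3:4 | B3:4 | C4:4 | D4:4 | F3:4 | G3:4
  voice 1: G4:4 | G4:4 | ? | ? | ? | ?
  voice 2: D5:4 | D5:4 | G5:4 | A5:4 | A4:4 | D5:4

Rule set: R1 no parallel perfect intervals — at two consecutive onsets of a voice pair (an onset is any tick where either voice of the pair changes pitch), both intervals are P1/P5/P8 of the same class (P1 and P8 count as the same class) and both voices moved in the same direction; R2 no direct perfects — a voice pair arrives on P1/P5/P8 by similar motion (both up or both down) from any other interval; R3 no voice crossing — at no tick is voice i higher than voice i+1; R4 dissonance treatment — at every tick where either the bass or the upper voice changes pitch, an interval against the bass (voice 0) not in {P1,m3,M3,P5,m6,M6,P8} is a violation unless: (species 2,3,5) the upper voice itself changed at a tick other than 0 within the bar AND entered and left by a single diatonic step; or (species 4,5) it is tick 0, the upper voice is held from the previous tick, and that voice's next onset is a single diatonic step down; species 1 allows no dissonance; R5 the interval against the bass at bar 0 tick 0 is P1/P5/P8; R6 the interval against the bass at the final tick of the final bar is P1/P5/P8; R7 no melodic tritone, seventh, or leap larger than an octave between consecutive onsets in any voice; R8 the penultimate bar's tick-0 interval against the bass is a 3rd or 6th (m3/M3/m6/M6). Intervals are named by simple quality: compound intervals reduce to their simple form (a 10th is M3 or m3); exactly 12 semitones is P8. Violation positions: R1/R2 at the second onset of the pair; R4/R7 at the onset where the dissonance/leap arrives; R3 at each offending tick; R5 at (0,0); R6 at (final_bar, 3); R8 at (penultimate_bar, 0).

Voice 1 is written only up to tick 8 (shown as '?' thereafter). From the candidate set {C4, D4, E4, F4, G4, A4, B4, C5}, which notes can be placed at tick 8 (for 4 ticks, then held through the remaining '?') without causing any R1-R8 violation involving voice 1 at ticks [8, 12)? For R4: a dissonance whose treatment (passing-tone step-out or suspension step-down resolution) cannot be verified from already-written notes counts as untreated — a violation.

{A4, C4, E4, G4}

C4: legal
D4: violates R4
E4: legal
F4: violates R4
G4: legal
A4: legal
B4: violates R4
C5: violates R1,R2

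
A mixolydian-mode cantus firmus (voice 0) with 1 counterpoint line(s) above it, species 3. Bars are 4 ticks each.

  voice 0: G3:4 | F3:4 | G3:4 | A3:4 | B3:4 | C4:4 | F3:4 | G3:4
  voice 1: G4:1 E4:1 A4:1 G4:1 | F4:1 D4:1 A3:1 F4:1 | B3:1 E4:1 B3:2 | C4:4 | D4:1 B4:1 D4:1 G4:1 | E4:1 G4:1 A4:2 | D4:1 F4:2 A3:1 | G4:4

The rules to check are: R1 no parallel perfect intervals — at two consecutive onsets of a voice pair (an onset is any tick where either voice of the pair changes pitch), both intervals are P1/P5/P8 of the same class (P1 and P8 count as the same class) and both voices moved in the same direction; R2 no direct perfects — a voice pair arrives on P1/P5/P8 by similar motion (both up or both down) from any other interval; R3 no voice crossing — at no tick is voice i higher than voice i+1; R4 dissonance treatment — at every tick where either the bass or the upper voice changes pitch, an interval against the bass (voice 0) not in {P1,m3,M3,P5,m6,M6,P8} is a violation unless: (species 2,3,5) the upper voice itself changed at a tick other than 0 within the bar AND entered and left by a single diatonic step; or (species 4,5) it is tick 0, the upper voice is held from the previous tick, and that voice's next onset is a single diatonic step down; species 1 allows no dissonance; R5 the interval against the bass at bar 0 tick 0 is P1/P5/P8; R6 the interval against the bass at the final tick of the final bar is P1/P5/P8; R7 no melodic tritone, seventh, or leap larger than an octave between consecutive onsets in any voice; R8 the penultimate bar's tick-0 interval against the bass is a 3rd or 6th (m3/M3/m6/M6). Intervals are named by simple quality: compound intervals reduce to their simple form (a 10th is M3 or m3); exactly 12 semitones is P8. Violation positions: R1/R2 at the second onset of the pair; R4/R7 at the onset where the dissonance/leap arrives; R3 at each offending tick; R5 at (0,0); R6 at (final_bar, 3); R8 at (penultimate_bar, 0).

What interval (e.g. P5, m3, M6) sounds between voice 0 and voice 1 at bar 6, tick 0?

voice 0=F3 voice 1=D4 -> M6

M6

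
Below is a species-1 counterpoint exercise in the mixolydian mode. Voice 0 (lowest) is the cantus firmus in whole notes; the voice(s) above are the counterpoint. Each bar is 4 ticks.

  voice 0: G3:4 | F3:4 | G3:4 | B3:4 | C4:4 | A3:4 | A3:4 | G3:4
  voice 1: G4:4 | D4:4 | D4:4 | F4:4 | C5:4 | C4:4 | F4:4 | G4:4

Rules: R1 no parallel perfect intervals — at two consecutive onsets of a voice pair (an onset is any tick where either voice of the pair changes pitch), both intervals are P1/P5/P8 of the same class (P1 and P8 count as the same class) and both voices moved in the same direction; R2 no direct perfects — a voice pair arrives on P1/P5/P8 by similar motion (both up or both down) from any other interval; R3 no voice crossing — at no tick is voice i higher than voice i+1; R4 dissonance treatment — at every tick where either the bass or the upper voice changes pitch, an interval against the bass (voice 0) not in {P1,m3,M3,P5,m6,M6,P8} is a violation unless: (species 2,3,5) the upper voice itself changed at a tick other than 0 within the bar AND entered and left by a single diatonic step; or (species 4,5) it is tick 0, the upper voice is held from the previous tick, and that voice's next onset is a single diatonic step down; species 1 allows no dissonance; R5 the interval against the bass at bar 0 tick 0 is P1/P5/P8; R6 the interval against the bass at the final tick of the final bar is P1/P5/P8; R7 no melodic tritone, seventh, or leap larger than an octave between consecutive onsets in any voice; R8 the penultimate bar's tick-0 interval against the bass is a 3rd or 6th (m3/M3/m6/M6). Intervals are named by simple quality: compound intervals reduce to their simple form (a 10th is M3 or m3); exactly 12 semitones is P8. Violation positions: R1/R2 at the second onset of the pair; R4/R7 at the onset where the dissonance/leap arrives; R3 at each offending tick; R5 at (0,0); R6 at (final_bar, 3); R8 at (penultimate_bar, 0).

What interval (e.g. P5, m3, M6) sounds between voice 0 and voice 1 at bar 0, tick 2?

voice 0=G3 voice 1=G4 -> P8

P8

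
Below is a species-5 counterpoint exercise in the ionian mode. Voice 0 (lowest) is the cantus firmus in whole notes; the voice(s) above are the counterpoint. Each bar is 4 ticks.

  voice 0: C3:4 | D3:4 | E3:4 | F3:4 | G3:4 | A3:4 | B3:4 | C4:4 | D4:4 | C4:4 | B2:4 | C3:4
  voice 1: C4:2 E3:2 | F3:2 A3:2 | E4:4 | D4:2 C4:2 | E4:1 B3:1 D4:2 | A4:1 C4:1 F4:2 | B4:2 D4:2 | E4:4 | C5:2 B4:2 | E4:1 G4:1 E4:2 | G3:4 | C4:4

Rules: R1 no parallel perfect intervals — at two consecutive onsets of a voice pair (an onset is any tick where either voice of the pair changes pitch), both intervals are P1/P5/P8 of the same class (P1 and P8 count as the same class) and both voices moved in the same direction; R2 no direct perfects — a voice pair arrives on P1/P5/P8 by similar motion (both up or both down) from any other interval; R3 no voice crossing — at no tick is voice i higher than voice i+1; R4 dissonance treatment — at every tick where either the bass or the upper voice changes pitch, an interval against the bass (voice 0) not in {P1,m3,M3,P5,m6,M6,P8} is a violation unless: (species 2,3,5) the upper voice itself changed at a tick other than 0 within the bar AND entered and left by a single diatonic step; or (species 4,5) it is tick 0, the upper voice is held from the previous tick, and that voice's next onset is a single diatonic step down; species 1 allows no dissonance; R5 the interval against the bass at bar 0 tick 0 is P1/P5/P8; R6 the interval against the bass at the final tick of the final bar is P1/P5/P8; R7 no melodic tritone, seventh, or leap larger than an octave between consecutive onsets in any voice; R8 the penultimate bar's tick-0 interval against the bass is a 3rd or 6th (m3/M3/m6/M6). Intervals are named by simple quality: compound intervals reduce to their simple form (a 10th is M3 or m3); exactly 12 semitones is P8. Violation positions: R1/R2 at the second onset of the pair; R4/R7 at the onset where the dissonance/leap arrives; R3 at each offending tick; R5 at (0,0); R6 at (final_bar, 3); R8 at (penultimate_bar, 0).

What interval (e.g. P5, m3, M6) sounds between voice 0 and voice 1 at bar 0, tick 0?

voice 0=C3 voice 1=C4 -> P8

P8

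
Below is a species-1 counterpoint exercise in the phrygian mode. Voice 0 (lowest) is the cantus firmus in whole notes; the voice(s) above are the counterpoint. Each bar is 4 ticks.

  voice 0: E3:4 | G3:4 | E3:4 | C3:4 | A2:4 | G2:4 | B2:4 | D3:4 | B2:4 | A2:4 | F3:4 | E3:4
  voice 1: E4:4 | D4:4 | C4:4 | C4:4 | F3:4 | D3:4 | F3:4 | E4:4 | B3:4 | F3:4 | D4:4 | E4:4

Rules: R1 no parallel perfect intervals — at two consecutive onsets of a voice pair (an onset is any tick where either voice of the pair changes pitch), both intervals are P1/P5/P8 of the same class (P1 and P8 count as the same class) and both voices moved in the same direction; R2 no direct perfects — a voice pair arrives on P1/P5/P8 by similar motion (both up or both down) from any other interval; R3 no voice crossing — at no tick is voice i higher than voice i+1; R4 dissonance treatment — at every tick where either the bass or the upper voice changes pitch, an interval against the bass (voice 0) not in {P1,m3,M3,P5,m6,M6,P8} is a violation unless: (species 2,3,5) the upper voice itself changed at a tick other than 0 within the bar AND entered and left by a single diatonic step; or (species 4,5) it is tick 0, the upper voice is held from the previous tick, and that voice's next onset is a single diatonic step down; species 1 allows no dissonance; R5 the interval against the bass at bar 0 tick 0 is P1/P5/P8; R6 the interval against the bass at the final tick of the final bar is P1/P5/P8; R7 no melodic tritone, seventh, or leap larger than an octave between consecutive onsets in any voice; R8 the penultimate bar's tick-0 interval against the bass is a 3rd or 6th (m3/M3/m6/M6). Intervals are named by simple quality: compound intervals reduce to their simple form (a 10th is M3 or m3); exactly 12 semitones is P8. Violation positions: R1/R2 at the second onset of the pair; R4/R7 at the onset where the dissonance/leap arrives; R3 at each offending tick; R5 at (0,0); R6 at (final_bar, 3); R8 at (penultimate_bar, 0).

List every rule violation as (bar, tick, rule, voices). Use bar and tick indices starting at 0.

bar 0: v0=E3 v1=E4 downbeat P8
bar 1: v0=G3 v1=D4 downbeat P5
bar 2: v0=E3 v1=C4 downbeat m6
bar 3: v0=C3 v1=C4 downbeat P8
bar 4: v0=A2 v1=F3 downbeat m6
bar 5: v0=G2 v1=D3 downbeat P5
bar 6: v0=B2 v1=F3 downbeat TT
bar 7: v0=D3 v1=E4 downbeat M2
bar 8: v0=B2 v1=B3 downbeat P8
bar 9: v0=A2 v1=F3 downbeat m6
bar 10: v0=F3 v1=D4 downbeat M6
bar 11: v0=E3 v1=E4 downbeat P8
  -> R2 @ bar 5 tick 0 v(0, 1): A2/F3 m6 -> G2/D3 P5 similar
  -> R4 @ bar 6 tick 0 v(0, 1): B2/F3 TT untreated
  -> R4 @ bar 7 tick 0 v(0, 1): D3/E4 M2 untreated
  -> R7 @ bar 7 tick 0 v(1,): F3->E4 leap 11st
  -> R2 @ bar 8 tick 0 v(0, 1): D3/E4 M2 -> B2/B3 P8 similar
  -> R7 @ bar 9 tick 0 v(1,): B3->F3 leap 6st

(5, 0, R2, (0, 1))
(6, 0, R4, (0, 1))
(7, 0, R4, (0, 1))
(7, 0, R7, (1,))
(8, 0, R2, (0, 1))
(9, 0, R7, (1,))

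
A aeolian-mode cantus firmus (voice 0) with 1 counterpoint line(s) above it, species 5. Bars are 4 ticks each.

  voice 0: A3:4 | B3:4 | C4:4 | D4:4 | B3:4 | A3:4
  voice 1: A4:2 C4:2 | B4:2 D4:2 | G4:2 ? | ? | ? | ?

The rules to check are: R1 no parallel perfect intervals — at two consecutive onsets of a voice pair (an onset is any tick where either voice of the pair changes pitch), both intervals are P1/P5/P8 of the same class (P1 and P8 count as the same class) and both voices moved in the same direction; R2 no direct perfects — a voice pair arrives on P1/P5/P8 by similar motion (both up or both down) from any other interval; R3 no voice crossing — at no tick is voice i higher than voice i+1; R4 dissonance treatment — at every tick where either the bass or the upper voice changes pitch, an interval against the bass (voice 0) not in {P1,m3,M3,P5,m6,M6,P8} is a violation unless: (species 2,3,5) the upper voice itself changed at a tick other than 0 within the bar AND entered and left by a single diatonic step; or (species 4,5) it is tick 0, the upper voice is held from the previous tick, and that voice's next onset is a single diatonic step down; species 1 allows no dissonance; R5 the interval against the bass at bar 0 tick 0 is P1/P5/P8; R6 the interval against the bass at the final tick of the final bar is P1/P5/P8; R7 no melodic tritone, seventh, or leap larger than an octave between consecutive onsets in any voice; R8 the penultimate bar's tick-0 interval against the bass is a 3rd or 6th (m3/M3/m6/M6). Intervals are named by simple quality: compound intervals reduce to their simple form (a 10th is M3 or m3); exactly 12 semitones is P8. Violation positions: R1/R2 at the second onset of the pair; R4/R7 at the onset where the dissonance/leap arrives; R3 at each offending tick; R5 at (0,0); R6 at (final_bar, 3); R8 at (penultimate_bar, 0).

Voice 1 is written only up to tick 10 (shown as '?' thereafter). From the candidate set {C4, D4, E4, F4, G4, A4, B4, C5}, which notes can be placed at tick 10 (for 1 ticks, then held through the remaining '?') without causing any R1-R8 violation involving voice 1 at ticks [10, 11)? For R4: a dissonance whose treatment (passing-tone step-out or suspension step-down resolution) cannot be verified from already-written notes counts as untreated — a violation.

C4: legal
D4: violates R4
E4: legal
F4: violates R4
G4: legal
A4: legal
B4: violates R4
C5: legal

{A4, C4, C5, E4, G4}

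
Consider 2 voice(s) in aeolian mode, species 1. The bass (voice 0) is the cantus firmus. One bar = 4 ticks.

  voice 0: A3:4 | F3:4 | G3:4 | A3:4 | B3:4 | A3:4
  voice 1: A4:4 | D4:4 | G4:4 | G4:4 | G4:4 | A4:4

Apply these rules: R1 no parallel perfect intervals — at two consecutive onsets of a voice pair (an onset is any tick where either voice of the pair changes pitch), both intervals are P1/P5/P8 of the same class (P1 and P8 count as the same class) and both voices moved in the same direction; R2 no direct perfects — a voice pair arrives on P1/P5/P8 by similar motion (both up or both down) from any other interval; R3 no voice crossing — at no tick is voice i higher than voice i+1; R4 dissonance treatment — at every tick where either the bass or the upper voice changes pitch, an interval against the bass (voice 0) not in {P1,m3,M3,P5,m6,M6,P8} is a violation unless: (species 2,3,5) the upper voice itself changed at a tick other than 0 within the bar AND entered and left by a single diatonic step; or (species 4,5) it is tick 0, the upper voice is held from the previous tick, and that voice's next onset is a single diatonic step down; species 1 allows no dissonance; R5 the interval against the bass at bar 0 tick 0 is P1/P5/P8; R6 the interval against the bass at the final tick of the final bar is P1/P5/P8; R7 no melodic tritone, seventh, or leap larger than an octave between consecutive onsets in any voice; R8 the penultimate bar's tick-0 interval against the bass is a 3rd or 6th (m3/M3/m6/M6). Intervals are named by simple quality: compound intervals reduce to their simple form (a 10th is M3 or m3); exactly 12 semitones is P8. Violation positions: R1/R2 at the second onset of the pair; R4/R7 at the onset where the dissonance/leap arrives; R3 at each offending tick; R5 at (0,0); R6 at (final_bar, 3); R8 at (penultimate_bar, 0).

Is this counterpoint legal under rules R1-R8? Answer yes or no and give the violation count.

bar 0: v0=A3 v1=A4 (P8)
bar 1: v0=F3 v1=D4 (M6)
bar 2: v0=G3 v1=G4 (P8)
bar 3: v0=A3 v1=G4 (m7)
bar 4: v0=B3 v1=G4 (m6)
bar 5: v0=A3 v1=A4 (P8)
  R2 @ bar2.0: F3/D4 M6 -> G3/G4 P8 similar
  R4 @ bar3.0: A3/G4 m7 untreated

No (2 violations)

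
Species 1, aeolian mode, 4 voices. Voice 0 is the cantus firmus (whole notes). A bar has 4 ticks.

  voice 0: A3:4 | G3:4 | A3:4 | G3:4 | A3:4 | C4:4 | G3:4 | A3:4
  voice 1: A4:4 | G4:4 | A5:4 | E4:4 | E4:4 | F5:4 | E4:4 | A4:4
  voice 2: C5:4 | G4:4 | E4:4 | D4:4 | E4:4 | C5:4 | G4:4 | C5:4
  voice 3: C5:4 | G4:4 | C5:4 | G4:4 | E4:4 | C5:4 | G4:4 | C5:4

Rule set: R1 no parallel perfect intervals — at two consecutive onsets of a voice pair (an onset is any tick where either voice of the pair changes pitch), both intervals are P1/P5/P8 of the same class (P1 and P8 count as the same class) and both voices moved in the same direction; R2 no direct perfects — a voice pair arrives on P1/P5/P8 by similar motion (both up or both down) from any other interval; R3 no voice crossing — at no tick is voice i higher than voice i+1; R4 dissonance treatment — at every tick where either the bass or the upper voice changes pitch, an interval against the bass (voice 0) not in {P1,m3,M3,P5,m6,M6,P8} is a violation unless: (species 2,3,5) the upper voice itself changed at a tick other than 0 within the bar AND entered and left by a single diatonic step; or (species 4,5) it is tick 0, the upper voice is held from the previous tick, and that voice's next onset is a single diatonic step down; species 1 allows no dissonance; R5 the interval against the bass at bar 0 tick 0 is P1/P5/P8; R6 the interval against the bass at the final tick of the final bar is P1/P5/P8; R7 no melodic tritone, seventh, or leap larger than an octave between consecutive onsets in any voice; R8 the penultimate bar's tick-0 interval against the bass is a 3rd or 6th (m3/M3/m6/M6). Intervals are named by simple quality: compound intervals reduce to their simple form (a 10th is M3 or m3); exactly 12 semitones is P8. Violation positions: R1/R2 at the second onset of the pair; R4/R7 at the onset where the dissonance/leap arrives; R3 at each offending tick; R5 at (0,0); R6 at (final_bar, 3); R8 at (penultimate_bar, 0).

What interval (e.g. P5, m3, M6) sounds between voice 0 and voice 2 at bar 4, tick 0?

P5

voice 0=A3 voice 2=E4 -> P5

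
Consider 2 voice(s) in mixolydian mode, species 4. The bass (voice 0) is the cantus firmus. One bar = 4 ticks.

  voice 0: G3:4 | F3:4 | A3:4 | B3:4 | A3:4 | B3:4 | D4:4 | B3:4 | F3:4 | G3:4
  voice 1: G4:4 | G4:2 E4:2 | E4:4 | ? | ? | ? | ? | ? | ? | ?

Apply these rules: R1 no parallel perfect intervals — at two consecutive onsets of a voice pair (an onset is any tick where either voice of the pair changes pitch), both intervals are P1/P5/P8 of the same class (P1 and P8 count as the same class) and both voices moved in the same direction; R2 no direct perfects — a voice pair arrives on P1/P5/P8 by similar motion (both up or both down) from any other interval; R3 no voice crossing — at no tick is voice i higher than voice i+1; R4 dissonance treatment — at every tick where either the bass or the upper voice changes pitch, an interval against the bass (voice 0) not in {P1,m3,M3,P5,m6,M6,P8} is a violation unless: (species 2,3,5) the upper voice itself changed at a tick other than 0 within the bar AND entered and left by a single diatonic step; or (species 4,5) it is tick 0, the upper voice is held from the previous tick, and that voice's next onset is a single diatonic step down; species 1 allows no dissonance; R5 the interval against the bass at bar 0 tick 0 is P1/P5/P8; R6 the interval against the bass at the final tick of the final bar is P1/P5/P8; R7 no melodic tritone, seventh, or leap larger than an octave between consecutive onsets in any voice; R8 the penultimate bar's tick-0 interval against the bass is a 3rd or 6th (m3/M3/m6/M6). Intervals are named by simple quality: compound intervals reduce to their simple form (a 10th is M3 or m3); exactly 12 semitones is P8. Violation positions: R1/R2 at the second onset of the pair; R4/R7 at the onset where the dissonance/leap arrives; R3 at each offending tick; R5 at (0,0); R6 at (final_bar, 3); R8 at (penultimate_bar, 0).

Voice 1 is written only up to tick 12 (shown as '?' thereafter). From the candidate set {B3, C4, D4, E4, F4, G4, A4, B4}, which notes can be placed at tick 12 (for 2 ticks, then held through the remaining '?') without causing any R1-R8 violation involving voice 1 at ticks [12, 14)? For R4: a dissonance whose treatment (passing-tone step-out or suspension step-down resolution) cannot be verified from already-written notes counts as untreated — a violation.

{B3, D4, G4}

B3: legal
C4: violates R4
D4: legal
E4: violates R4
F4: violates R4
G4: legal
A4: violates R4
B4: violates R2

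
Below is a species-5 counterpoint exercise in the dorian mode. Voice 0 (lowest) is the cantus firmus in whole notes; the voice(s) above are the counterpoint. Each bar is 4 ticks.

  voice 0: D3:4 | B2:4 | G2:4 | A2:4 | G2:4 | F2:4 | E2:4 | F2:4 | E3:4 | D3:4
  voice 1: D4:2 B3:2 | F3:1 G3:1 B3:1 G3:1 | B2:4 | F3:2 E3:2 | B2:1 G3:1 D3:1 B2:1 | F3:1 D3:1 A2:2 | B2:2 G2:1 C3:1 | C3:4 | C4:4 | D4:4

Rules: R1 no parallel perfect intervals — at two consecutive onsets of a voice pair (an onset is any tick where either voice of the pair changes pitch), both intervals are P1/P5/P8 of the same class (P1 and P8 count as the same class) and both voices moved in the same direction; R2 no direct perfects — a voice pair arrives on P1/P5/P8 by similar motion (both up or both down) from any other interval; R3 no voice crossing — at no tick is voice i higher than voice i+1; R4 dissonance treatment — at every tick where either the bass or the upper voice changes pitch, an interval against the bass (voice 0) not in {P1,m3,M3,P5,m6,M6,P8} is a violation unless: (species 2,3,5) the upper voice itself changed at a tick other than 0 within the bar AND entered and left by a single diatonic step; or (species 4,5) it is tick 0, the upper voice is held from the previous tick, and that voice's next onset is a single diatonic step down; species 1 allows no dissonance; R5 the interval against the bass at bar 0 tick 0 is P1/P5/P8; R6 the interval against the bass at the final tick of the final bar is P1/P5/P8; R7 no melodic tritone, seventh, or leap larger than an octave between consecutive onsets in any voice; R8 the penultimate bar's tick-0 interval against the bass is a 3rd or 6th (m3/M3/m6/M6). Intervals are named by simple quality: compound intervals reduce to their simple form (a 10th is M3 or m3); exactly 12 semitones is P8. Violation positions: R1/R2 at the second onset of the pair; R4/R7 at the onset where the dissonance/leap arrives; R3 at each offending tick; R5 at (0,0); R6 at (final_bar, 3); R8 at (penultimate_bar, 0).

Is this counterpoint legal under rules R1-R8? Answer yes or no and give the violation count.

bar 0: v0=D3 v1=D4 (P8)
bar 1: v0=B2 v1=F3 (TT)
bar 2: v0=G2 v1=B2 (M3)
bar 3: v0=A2 v1=F3 (m6)
bar 4: v0=G2 v1=B2 (M3)
bar 5: v0=F2 v1=F3 (P8)
bar 6: v0=E2 v1=B2 (P5)
bar 7: v0=F2 v1=C3 (P5)
bar 8: v0=E3 v1=C4 (m6)
bar 9: v0=D3 v1=D4 (P8)
  R4 @ bar1.0: B2/F3 TT untreated
  R7 @ bar1.0: B3->F3 leap 6st
  R7 @ bar3.0: B2->F3 leap 6st
  R7 @ bar5.0: B2->F3 leap 6st
  R7 @ bar8.0: F2->E3 leap 11st

No (5 violations)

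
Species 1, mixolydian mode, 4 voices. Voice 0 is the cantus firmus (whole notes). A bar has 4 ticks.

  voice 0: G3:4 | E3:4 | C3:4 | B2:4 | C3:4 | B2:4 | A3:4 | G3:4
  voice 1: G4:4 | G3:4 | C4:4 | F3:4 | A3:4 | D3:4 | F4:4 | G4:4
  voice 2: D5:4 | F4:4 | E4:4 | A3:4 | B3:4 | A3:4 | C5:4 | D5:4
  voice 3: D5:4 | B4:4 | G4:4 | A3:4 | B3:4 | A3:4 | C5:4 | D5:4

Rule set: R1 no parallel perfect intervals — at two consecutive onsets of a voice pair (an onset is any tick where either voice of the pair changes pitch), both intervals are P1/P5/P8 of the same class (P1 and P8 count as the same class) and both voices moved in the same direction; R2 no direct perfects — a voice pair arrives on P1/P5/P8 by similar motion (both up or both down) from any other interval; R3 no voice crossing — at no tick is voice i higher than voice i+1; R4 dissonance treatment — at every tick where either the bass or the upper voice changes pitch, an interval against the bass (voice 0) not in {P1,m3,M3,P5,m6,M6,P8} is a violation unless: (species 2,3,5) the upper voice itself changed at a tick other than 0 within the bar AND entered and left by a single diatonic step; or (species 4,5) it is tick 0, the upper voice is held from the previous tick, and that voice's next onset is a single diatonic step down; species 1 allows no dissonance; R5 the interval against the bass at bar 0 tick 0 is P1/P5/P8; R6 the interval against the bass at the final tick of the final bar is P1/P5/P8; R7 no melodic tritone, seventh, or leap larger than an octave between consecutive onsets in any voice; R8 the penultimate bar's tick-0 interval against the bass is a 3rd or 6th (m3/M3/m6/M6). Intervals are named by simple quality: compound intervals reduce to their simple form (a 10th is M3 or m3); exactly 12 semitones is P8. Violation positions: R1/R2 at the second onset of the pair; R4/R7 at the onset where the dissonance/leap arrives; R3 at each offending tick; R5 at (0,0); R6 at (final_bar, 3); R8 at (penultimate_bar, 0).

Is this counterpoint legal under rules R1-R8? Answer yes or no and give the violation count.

No (26 violations)

bar 0: v0=G3 v1=G4 v2=D5 v3=D5 (P5)
bar 1: v0=E3 v1=G3 v2=F4 v3=B4 (P5)
bar 2: v0=C3 v1=C4 v2=E4 v3=G4 (P5)
bar 3: v0=B2 v1=F3 v2=A3 v3=A3 (m7)
bar 4: v0=C3 v1=A3 v2=B3 v3=B3 (M7)
bar 5: v0=B2 v1=D3 v2=A3 v3=A3 (m7)
bar 6: v0=A3 v1=F4 v2=C5 v3=C5 (m3)
bar 7: v0=G3 v1=G4 v2=D5 v3=D5 (P5)
  R1 @ bar1.0: G3/D5 P5 -> E3/B4 P5 similar
  R4 @ bar1.0: E3/F4 m2 untreated
  R1 @ bar2.0: E3/B4 P5 -> C3/G4 P5 similar
  R2 @ bar3.0: E4/G4 m3 -> A3/A3 P1 similar
  R4 @ bar3.0: B2/F3 TT untreated
  R4 @ bar3.0: B2/A3 m7 untreated
  R4 @ bar3.0: B2/A3 m7 untreated
  R7 @ bar3.0: G4->A3 leap 10st
  R1 @ bar4.0: A3/A3 P1 -> B3/B3 P1 similar
  R4 @ bar4.0: C3/B3 M7 untreated
  R4 @ bar4.0: C3/B3 M7 untreated
  R1 @ bar5.0: B3/B3 P1 -> A3/A3 P1 similar
  R2 @ bar5.0: A3/B3 M2 -> D3/A3 P5 similar
  R2 @ bar5.0: A3/B3 M2 -> D3/A3 P5 similar
  R4 @ bar5.0: B2/A3 m7 untreated
  R4 @ bar5.0: B2/A3 m7 untreated
  R1 @ bar6.0: D3/A3 P5 -> F4/C5 P5 similar
  R1 @ bar6.0: D3/A3 P5 -> F4/C5 P5 similar
  R1 @ bar6.0: A3/A3 P1 -> C5/C5 P1 similar
  R7 @ bar6.0: B2->A3 leap 10st
  R7 @ bar6.0: D3->F4 leap 15st
  R7 @ bar6.0: A3->C5 leap 15st
  R7 @ bar6.0: A3->C5 leap 15st
  R1 @ bar7.0: F4/C5 P5 -> G4/D5 P5 similar
  R1 @ bar7.0: F4/C5 P5 -> G4/D5 P5 similar
  R1 @ bar7.0: C5/C5 P1 -> D5/D5 P1 similar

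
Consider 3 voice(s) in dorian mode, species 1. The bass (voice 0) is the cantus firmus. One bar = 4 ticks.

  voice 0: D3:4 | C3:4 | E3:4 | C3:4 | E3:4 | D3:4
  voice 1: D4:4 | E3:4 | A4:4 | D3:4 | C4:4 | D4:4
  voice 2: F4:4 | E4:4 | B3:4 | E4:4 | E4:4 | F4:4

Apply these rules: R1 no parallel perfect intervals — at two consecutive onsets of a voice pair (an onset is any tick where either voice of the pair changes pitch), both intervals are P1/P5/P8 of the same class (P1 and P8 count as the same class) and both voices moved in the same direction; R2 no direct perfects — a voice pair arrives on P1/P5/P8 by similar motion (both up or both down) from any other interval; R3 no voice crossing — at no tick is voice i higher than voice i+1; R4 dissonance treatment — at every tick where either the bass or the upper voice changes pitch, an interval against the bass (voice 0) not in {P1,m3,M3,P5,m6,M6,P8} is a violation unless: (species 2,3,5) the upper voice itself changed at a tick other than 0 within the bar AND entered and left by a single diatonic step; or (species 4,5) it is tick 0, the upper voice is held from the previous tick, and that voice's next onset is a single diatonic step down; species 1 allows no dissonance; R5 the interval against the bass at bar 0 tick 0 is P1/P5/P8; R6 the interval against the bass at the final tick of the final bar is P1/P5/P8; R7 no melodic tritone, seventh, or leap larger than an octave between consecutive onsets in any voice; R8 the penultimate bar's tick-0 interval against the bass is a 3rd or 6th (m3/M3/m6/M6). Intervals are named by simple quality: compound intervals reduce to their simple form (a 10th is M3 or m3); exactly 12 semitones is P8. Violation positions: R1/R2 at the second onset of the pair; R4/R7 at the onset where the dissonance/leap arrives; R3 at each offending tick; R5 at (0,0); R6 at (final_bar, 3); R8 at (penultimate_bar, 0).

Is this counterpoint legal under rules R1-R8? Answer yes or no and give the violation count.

bar 0: v0=D3 v1=D4 v2=F4 (m3)
bar 1: v0=C3 v1=E3 v2=E4 (M3)
bar 2: v0=E3 v1=A4 v2=B3 (P5)
bar 3: v0=C3 v1=D3 v2=E4 (M3)
bar 4: v0=E3 v1=C4 v2=E4 (P8)
bar 5: v0=D3 v1=D4 v2=F4 (m3)
  R5 @ bar0.0: opens on m3
  R2 @ bar1.0: D4/F4 m3 -> E3/E4 P8 similar
  R7 @ bar1.0: D4->E3 leap 10st
  R3 @ bar2.0: A4 above B3
  R4 @ bar2.0: E3/A4 P4 untreated
  R7 @ bar2.0: E3->A4 leap 17st
  R3 @ bar2.1: A4 above B3
  R3 @ bar2.2: A4 above B3
  R3 @ bar2.3: A4 above B3
  R4 @ bar3.0: C3/D3 M2 untreated
  R7 @ bar3.0: A4->D3 leap 19st
  R7 @ bar4.0: D3->C4 leap 10st
  R8 @ bar4.0: penult P8 not 3rd/6th
  R6 @ bar5.3: closes on m3

No (14 violations)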